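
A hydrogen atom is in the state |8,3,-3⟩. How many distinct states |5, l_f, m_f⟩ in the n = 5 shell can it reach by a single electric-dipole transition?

E1 requires Δl = ±1, so l_f ∈ {2, 4}; with 0 ≤ l_f ≤ n_f−1 = 4, the allowed l_f values are {2, 4}.
For l_f = 2: m_f ∈ {m_i−1, m_i, m_i+1} ∩ [−2, 2] = {-2} → 1 state.
For l_f = 4: m_f ∈ {m_i−1, m_i, m_i+1} ∩ [−4, 4] = {-4, -3, -2} → 3 states.
Total: 4.

4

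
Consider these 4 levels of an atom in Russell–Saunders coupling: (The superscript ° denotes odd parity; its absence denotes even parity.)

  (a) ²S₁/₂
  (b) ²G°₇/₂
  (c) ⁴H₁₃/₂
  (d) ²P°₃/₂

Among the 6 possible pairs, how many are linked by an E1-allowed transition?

(a)–(b): forbidden (ΔL, ΔJ).
(a)–(c): forbidden (parity, ΔS, ΔL, ΔJ).
(a)–(d): allowed.
(b)–(c): forbidden (ΔS, ΔJ).
(b)–(d): forbidden (parity, ΔL, ΔJ).
(c)–(d): forbidden (ΔS, ΔL, ΔJ).
Allowed pairs: 1 of 6.

1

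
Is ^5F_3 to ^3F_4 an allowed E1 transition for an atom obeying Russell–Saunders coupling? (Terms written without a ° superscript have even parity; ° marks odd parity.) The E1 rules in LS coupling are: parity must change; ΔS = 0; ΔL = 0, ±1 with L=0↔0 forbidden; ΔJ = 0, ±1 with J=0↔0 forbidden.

forbidden

Parity must change: even → even — violated.
ΔS = 0: S: 2 → 1 — violated.
ΔL = 0, ±1 (not L=0↔0): L: 3 → 3, ΔL = +0 — satisfied.
ΔJ = 0, ±1 (not J=0↔0): J: 3 → 4, ΔJ = +1 — satisfied.
Rule(s) violated: parity, ΔS.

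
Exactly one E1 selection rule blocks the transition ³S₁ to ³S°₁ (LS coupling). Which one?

the L=0 ↔ L=0 exclusion

Initial level: S=1, L=0, J=1, parity even. Final level: S=1, L=0, J=1, parity odd.
Parity must change: even → odd — ok.
ΔS = 0: S: 1 → 1 — ok.
ΔL = 0, ±1 (not L=0↔0): L: 0 → 0, ΔL = +0 — fails.
ΔJ = 0, ±1 (not J=0↔0): J: 1 → 1, ΔJ = +0 — ok.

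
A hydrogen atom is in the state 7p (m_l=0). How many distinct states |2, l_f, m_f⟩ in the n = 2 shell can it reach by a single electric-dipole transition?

E1 requires Δl = ±1, so l_f ∈ {0, 2}; with 0 ≤ l_f ≤ n_f−1 = 1, the allowed l_f values are {0}.
For l_f = 0: m_f ∈ {m_i−1, m_i, m_i+1} ∩ [−0, 0] = {0} → 1 state.
Total: 1.

1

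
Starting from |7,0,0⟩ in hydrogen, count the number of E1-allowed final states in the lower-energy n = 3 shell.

3

E1 requires Δl = ±1, so l_f ∈ {-1, 1}; with 0 ≤ l_f ≤ n_f−1 = 2, the allowed l_f values are {1}.
For l_f = 1: m_f ∈ {m_i−1, m_i, m_i+1} ∩ [−1, 1] = {-1, 0, 1} → 3 states.
Total: 3.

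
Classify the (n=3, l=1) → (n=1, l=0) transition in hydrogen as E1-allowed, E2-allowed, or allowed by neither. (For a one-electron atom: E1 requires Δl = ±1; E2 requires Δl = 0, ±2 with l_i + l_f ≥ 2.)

E1

Δl = 0 − 1 = -1; l_i + l_f = 1.
E1 (Δl = ±1): satisfied.
E2 (Δl = 0,±2, l_i+l_f ≥ 2): not satisfied.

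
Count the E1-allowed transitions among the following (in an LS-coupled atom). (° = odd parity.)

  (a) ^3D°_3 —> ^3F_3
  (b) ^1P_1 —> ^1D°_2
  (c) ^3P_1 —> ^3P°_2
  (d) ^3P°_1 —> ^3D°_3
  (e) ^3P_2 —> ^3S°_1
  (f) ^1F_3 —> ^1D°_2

5

(a) allowed
(b) allowed
(c) allowed
(d) forbidden (parity, ΔJ fail)
(e) allowed
(f) allowed
Total allowed: 5 of 6.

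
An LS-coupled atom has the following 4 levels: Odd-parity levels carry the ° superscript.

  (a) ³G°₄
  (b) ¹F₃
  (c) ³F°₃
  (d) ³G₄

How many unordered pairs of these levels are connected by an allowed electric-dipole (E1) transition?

(a)–(b): forbidden (ΔS).
(a)–(c): forbidden (parity).
(a)–(d): allowed.
(b)–(c): forbidden (ΔS).
(b)–(d): forbidden (parity, ΔS).
(c)–(d): allowed.
Allowed pairs: 2 of 6.

2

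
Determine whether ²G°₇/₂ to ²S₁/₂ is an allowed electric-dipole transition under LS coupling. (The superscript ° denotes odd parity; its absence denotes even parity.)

forbidden

Parity must change: odd → even — satisfied.
ΔS = 0: S: 1/2 → 1/2 — satisfied.
ΔL = 0, ±1 (not L=0↔0): L: 4 → 0, ΔL = -4 — violated.
ΔJ = 0, ±1 (not J=0↔0): J: 7/2 → 1/2, ΔJ = -3 — violated.
Rule(s) violated: ΔL, ΔJ.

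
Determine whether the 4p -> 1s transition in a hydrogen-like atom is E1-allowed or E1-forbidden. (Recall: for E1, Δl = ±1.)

Initial l = 1, final l = 0, so Δl = -1. E1 requires Δl = ±1: satisfied.
All E1 selection rules are satisfied.

allowed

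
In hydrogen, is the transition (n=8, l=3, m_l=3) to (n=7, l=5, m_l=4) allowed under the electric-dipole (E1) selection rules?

Initial l = 3, final l = 5, so Δl = +2. E1 requires Δl = ±1: fails.
Δm_l = 4 − (3) = +1. E1 requires Δm_l = 0, ±1: passes.
The transition is electric-dipole forbidden.

forbidden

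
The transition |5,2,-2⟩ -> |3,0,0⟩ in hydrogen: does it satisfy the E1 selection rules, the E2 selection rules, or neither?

E2

Δl = 0 − 2 = -2; l_i + l_f = 2.
Δm_l = +2.
E1 (Δl = ±1, |Δm_l| ≤ 1): not satisfied.
E2 (Δl = 0,±2, l_i+l_f ≥ 2, |Δm_l| ≤ 2): satisfied.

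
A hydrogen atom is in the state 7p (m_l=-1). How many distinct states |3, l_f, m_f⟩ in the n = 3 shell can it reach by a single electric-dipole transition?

E1 requires Δl = ±1, so l_f ∈ {0, 2}; with 0 ≤ l_f ≤ n_f−1 = 2, the allowed l_f values are {0, 2}.
For l_f = 0: m_f ∈ {m_i−1, m_i, m_i+1} ∩ [−0, 0] = {0} → 1 state.
For l_f = 2: m_f ∈ {m_i−1, m_i, m_i+1} ∩ [−2, 2] = {-2, -1, 0} → 3 states.
Total: 4.

4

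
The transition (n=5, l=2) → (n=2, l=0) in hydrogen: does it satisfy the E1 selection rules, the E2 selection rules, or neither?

E2

Δl = 0 − 2 = -2; l_i + l_f = 2.
E1 (Δl = ±1): not satisfied.
E2 (Δl = 0,±2, l_i+l_f ≥ 2): satisfied.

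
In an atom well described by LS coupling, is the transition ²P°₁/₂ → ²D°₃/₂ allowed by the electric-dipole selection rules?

forbidden

Parity must change: odd → odd — fails.
ΔS = 0: S: 1/2 → 1/2 — passes.
ΔL = 0, ±1 (not L=0↔0): L: 1 → 2, ΔL = +1 — passes.
ΔJ = 0, ±1 (not J=0↔0): J: 1/2 → 3/2, ΔJ = +1 — passes.
Rule(s) violated: parity.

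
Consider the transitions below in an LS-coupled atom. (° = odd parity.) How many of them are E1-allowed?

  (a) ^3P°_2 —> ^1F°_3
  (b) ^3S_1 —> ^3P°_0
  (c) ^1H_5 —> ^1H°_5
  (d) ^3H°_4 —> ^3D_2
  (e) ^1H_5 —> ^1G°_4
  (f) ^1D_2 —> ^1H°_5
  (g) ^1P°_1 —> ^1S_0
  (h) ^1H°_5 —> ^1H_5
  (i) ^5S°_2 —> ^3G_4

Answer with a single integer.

5

(a) forbidden (parity, ΔS, ΔL fail)
(b) allowed
(c) allowed
(d) forbidden (ΔL, ΔJ fail)
(e) allowed
(f) forbidden (ΔL, ΔJ fail)
(g) allowed
(h) allowed
(i) forbidden (ΔS, ΔL, ΔJ fail)
Total allowed: 5 of 9.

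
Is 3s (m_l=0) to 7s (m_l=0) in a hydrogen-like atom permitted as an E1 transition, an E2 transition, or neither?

Δl = 0 − 0 = +0; l_i + l_f = 0.
Δm_l = +0.
E1 (Δl = ±1, |Δm_l| ≤ 1): not satisfied.
E2 (Δl = 0,±2, l_i+l_f ≥ 2, |Δm_l| ≤ 2): not satisfied.

neither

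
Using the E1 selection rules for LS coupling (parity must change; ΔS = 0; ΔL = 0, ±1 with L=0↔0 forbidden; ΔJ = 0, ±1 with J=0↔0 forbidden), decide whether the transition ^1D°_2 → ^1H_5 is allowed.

forbidden

Parity must change: odd → even — passes.
ΔS = 0: S: 0 → 0 — passes.
ΔL = 0, ±1 (not L=0↔0): L: 2 → 5, ΔL = +3 — fails.
ΔJ = 0, ±1 (not J=0↔0): J: 2 → 5, ΔJ = +3 — fails.
Rule(s) violated: ΔL, ΔJ.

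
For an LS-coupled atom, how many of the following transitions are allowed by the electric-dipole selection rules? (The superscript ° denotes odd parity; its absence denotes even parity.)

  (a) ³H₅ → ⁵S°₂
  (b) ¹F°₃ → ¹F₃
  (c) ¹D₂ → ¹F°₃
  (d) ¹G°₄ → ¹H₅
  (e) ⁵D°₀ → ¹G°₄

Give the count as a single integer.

(a) forbidden (ΔS, ΔL, ΔJ fail)
(b) allowed
(c) allowed
(d) allowed
(e) forbidden (parity, ΔS, ΔL, ΔJ fail)
Total allowed: 3 of 5.

3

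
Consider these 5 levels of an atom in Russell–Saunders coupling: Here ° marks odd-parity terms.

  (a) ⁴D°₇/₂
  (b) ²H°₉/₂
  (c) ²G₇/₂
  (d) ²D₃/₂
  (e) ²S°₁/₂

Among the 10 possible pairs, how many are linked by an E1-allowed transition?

1

(a)–(b): forbidden (parity, ΔS, ΔL).
(a)–(c): forbidden (ΔS, ΔL).
(a)–(d): forbidden (ΔS, ΔJ).
(a)–(e): forbidden (parity, ΔS, ΔL, ΔJ).
(b)–(c): allowed.
(b)–(d): forbidden (ΔL, ΔJ).
(b)–(e): forbidden (parity, ΔL, ΔJ).
(c)–(d): forbidden (parity, ΔL, ΔJ).
(c)–(e): forbidden (ΔL, ΔJ).
(d)–(e): forbidden (ΔL).
Allowed pairs: 1 of 10.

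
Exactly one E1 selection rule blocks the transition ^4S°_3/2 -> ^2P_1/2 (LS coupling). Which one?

the ΔS = 0 rule

Initial level: S=3/2, L=0, J=3/2, parity odd. Final level: S=1/2, L=1, J=1/2, parity even.
Parity must change: odd → even — passes.
ΔS = 0: S: 3/2 → 1/2 — fails.
ΔL = 0, ±1 (not L=0↔0): L: 0 → 1, ΔL = +1 — passes.
ΔJ = 0, ±1 (not J=0↔0): J: 3/2 → 1/2, ΔJ = -1 — passes.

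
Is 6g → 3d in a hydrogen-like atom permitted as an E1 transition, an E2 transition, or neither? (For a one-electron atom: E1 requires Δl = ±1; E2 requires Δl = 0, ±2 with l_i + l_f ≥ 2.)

E2

Δl = 2 − 4 = -2; l_i + l_f = 6.
E1 (Δl = ±1): not satisfied.
E2 (Δl = 0,±2, l_i+l_f ≥ 2): satisfied.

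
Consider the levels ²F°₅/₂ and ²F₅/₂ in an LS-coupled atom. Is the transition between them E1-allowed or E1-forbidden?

allowed

Parity must change: odd → even — ✓.
ΔS = 0: S: 1/2 → 1/2 — ✓.
ΔL = 0, ±1 (not L=0↔0): L: 3 → 3, ΔL = +0 — ✓.
ΔJ = 0, ±1 (not J=0↔0): J: 5/2 → 5/2, ΔJ = +0 — ✓.
All four E1 rules are satisfied.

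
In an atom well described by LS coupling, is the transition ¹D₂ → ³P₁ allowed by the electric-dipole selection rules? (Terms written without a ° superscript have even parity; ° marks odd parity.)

Reading off the term symbols: S 0→1, L 2→1, J 2→1, parity even→even.
Parity must change: even → even — fails.
ΔS = 0: S: 0 → 1 — fails.
ΔL = 0, ±1 (not L=0↔0): L: 2 → 1, ΔL = -1 — ok.
ΔJ = 0, ±1 (not J=0↔0): J: 2 → 1, ΔJ = -1 — ok.
Rule(s) violated: parity, ΔS.

forbidden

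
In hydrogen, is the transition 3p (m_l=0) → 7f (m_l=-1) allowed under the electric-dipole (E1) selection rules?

l: 1 → 3 (Δl = +2). Δl = ±1 violated.
m_l: 0 → -1 (Δm_l = -1). |Δm_l| ≤ 1 satisfied.
The transition is electric-dipole forbidden.

forbidden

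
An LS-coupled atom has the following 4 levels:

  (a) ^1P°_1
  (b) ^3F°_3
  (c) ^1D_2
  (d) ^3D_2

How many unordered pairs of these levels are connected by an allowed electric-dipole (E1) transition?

2

(a)–(b): forbidden (parity, ΔS, ΔL, ΔJ).
(a)–(c): allowed.
(a)–(d): forbidden (ΔS).
(b)–(c): forbidden (ΔS).
(b)–(d): allowed.
(c)–(d): forbidden (parity, ΔS).
Allowed pairs: 2 of 6.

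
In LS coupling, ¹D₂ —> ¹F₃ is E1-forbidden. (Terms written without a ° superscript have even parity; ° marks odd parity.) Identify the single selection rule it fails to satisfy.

parity

Initial level: S=0, L=2, J=2, parity even. Final level: S=0, L=3, J=3, parity even.
Parity must change: even → even — ✗.
ΔS = 0: S: 0 → 0 — ✓.
ΔJ = 0, ±1 (not J=0↔0): J: 2 → 3, ΔJ = +1 — ✓.
ΔL = 0, ±1 (not L=0↔0): L: 2 → 3, ΔL = +1 — ✓.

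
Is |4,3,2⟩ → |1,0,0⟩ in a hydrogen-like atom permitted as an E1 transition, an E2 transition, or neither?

Δl = 0 − 3 = -3; l_i + l_f = 3.
Δm_l = -2.
E1 (Δl = ±1, |Δm_l| ≤ 1): not satisfied.
E2 (Δl = 0,±2, l_i+l_f ≥ 2, |Δm_l| ≤ 2): not satisfied.

neither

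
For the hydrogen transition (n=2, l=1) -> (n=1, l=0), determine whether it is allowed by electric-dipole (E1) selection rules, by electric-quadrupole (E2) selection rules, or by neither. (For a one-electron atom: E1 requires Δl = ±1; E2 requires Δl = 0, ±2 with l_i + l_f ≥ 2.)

E1

Δl = 0 − 1 = -1; l_i + l_f = 1.
E1 (Δl = ±1): satisfied.
E2 (Δl = 0,±2, l_i+l_f ≥ 2): not satisfied.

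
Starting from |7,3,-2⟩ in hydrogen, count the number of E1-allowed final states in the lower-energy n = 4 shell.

2

E1 requires Δl = ±1, so l_f ∈ {2, 4}; with 0 ≤ l_f ≤ n_f−1 = 3, the allowed l_f values are {2}.
For l_f = 2: m_f ∈ {m_i−1, m_i, m_i+1} ∩ [−2, 2] = {-2, -1} → 2 states.
Total: 2.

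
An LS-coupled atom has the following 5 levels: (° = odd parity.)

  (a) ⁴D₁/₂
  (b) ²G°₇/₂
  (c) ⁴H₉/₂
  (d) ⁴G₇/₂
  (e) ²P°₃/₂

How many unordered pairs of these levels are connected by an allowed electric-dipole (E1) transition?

0

(a)–(b): forbidden (ΔS, ΔL, ΔJ).
(a)–(c): forbidden (parity, ΔL, ΔJ).
(a)–(d): forbidden (parity, ΔL, ΔJ).
(a)–(e): forbidden (ΔS).
(b)–(c): forbidden (ΔS).
(b)–(d): forbidden (ΔS).
(b)–(e): forbidden (parity, ΔL, ΔJ).
(c)–(d): forbidden (parity).
(c)–(e): forbidden (ΔS, ΔL, ΔJ).
(d)–(e): forbidden (ΔS, ΔL, ΔJ).
Allowed pairs: 0 of 10.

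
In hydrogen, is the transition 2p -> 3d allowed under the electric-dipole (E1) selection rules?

Initial l = 1, final l = 2, so Δl = +1. E1 requires Δl = ±1: passes.
All E1 selection rules are satisfied.

allowed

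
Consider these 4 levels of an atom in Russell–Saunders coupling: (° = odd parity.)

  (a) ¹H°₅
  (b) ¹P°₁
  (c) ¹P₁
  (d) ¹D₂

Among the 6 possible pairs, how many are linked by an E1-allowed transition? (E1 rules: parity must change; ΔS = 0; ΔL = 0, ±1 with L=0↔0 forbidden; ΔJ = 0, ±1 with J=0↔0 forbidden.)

2

(a)–(b): forbidden (parity, ΔL, ΔJ).
(a)–(c): forbidden (ΔL, ΔJ).
(a)–(d): forbidden (ΔL, ΔJ).
(b)–(c): allowed.
(b)–(d): allowed.
(c)–(d): forbidden (parity).
Allowed pairs: 2 of 6.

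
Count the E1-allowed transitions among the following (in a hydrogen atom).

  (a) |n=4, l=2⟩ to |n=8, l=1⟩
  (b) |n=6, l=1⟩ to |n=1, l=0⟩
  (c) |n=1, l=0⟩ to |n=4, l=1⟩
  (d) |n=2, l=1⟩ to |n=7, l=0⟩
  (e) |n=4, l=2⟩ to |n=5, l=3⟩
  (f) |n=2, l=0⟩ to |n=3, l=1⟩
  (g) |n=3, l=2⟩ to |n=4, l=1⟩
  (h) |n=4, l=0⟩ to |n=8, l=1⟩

8

(a) allowed
(b) allowed
(c) allowed
(d) allowed
(e) allowed
(f) allowed
(g) allowed
(h) allowed
Total allowed: 8 of 8.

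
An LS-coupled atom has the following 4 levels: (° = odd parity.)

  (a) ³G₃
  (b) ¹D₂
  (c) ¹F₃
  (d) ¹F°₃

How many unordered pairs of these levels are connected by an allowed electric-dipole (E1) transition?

(a)–(b): forbidden (parity, ΔS, ΔL).
(a)–(c): forbidden (parity, ΔS).
(a)–(d): forbidden (ΔS).
(b)–(c): forbidden (parity).
(b)–(d): allowed.
(c)–(d): allowed.
Allowed pairs: 2 of 6.

2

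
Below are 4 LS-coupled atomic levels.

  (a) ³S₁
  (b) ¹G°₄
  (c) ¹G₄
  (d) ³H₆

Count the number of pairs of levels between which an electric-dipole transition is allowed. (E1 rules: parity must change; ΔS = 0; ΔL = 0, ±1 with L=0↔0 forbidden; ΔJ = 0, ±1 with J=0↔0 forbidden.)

(a)–(b): forbidden (ΔS, ΔL, ΔJ).
(a)–(c): forbidden (parity, ΔS, ΔL, ΔJ).
(a)–(d): forbidden (parity, ΔL, ΔJ).
(b)–(c): allowed.
(b)–(d): forbidden (ΔS, ΔJ).
(c)–(d): forbidden (parity, ΔS, ΔJ).
Allowed pairs: 1 of 6.

1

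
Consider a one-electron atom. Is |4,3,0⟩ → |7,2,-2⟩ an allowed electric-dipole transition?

forbidden

Initial l = 3, final l = 2, so Δl = -1. E1 requires Δl = ±1: ok.
Δm_l = -2 − (0) = -2. E1 requires Δm_l = 0, ±1: fails.
The transition is electric-dipole forbidden.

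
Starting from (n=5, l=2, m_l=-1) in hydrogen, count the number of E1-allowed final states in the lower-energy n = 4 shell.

E1 requires Δl = ±1, so l_f ∈ {1, 3}; with 0 ≤ l_f ≤ n_f−1 = 3, the allowed l_f values are {1, 3}.
For l_f = 1: m_f ∈ {m_i−1, m_i, m_i+1} ∩ [−1, 1] = {-1, 0} → 2 states.
For l_f = 3: m_f ∈ {m_i−1, m_i, m_i+1} ∩ [−3, 3] = {-2, -1, 0} → 3 states.
Total: 5.

5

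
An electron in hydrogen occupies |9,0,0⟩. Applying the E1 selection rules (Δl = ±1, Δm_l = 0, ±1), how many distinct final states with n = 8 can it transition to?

3

E1 requires Δl = ±1, so l_f ∈ {-1, 1}; with 0 ≤ l_f ≤ n_f−1 = 7, the allowed l_f values are {1}.
For l_f = 1: m_f ∈ {m_i−1, m_i, m_i+1} ∩ [−1, 1] = {-1, 0, 1} → 3 states.
Total: 3.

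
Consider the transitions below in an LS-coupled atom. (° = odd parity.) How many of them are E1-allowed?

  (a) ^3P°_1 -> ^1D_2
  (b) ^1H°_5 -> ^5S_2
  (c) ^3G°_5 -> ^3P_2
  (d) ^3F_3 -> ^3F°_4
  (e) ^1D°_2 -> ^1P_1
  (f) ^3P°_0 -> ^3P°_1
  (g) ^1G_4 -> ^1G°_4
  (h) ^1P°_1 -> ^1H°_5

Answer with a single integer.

(a) forbidden (ΔS fails)
(b) forbidden (ΔS, ΔL, ΔJ fail)
(c) forbidden (ΔL, ΔJ fail)
(d) allowed
(e) allowed
(f) forbidden (parity fails)
(g) allowed
(h) forbidden (parity, ΔL, ΔJ fail)
Total allowed: 3 of 8.

3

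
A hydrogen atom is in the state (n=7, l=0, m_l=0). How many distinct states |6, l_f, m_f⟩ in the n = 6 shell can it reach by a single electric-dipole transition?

3

E1 requires Δl = ±1, so l_f ∈ {-1, 1}; with 0 ≤ l_f ≤ n_f−1 = 5, the allowed l_f values are {1}.
For l_f = 1: m_f ∈ {m_i−1, m_i, m_i+1} ∩ [−1, 1] = {-1, 0, 1} → 3 states.
Total: 3.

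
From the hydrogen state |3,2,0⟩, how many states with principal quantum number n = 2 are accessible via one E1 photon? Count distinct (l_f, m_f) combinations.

E1 requires Δl = ±1, so l_f ∈ {1, 3}; with 0 ≤ l_f ≤ n_f−1 = 1, the allowed l_f values are {1}.
For l_f = 1: m_f ∈ {m_i−1, m_i, m_i+1} ∩ [−1, 1] = {-1, 0, 1} → 3 states.
Total: 3.

3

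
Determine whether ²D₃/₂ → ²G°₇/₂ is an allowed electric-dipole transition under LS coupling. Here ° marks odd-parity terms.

Reading off the term symbols: S 1/2→1/2, L 2→4, J 3/2→7/2, parity even→odd.
ΔJ = 0, ±1 (not J=0↔0): J: 3/2 → 7/2, ΔJ = +2 — ✗.
ΔS = 0: S: 1/2 → 1/2 — ✓.
ΔL = 0, ±1 (not L=0↔0): L: 2 → 4, ΔL = +2 — ✗.
Parity must change: even → odd — ✓.
Rule(s) violated: ΔL, ΔJ.

forbidden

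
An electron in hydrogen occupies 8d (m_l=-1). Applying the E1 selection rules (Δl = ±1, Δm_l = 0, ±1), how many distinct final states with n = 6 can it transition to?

5

E1 requires Δl = ±1, so l_f ∈ {1, 3}; with 0 ≤ l_f ≤ n_f−1 = 5, the allowed l_f values are {1, 3}.
For l_f = 1: m_f ∈ {m_i−1, m_i, m_i+1} ∩ [−1, 1] = {-1, 0} → 2 states.
For l_f = 3: m_f ∈ {m_i−1, m_i, m_i+1} ∩ [−3, 3] = {-2, -1, 0} → 3 states.
Total: 5.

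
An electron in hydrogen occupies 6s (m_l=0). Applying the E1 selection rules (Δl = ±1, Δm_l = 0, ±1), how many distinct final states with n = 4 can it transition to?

3

E1 requires Δl = ±1, so l_f ∈ {-1, 1}; with 0 ≤ l_f ≤ n_f−1 = 3, the allowed l_f values are {1}.
For l_f = 1: m_f ∈ {m_i−1, m_i, m_i+1} ∩ [−1, 1] = {-1, 0, 1} → 3 states.
Total: 3.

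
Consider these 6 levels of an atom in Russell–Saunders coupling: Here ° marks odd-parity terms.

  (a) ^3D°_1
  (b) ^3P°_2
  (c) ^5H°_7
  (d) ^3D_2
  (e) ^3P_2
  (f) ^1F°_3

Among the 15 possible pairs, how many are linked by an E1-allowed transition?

(a)–(b): forbidden (parity).
(a)–(c): forbidden (parity, ΔS, ΔL, ΔJ).
(a)–(d): allowed.
(a)–(e): allowed.
(a)–(f): forbidden (parity, ΔS, ΔJ).
(b)–(c): forbidden (parity, ΔS, ΔL, ΔJ).
(b)–(d): allowed.
(b)–(e): allowed.
(b)–(f): forbidden (parity, ΔS, ΔL).
(c)–(d): forbidden (ΔS, ΔL, ΔJ).
(c)–(e): forbidden (ΔS, ΔL, ΔJ).
(c)–(f): forbidden (parity, ΔS, ΔL, ΔJ).
(d)–(e): forbidden (parity).
(d)–(f): forbidden (ΔS).
(e)–(f): forbidden (ΔS, ΔL).
Allowed pairs: 4 of 15.

4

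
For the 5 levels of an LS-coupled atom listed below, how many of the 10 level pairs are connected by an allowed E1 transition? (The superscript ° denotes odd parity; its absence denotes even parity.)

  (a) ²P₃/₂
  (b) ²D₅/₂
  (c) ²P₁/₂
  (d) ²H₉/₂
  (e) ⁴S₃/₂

0

(a)–(b): forbidden (parity).
(a)–(c): forbidden (parity).
(a)–(d): forbidden (parity, ΔL, ΔJ).
(a)–(e): forbidden (parity, ΔS).
(b)–(c): forbidden (parity, ΔJ).
(b)–(d): forbidden (parity, ΔL, ΔJ).
(b)–(e): forbidden (parity, ΔS, ΔL).
(c)–(d): forbidden (parity, ΔL, ΔJ).
(c)–(e): forbidden (parity, ΔS).
(d)–(e): forbidden (parity, ΔS, ΔL, ΔJ).
Allowed pairs: 0 of 10.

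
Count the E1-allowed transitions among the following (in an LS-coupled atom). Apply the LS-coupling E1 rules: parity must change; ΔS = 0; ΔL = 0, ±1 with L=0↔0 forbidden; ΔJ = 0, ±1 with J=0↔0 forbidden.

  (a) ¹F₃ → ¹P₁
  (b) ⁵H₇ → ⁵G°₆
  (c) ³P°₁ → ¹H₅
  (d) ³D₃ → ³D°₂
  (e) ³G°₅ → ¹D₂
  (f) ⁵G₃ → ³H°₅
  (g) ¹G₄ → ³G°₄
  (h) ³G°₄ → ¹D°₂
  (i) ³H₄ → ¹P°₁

2

(a) forbidden (parity, ΔL, ΔJ fail)
(b) allowed
(c) forbidden (ΔS, ΔL, ΔJ fail)
(d) allowed
(e) forbidden (ΔS, ΔL, ΔJ fail)
(f) forbidden (ΔS, ΔJ fail)
(g) forbidden (ΔS fails)
(h) forbidden (parity, ΔS, ΔL, ΔJ fail)
(i) forbidden (ΔS, ΔL, ΔJ fail)
Total allowed: 2 of 9.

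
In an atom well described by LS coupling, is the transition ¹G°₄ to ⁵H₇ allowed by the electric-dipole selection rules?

Reading off the term symbols: S 0→2, L 4→5, J 4→7, parity odd→even.
Parity must change: odd → even — ok.
ΔS = 0: S: 0 → 2 — fails.
ΔL = 0, ±1 (not L=0↔0): L: 4 → 5, ΔL = +1 — ok.
ΔJ = 0, ±1 (not J=0↔0): J: 4 → 7, ΔJ = +3 — fails.
Rule(s) violated: ΔS, ΔJ.

forbidden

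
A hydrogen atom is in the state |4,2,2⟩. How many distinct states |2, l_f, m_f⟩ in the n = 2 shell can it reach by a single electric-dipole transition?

1

E1 requires Δl = ±1, so l_f ∈ {1, 3}; with 0 ≤ l_f ≤ n_f−1 = 1, the allowed l_f values are {1}.
For l_f = 1: m_f ∈ {m_i−1, m_i, m_i+1} ∩ [−1, 1] = {1} → 1 state.
Total: 1.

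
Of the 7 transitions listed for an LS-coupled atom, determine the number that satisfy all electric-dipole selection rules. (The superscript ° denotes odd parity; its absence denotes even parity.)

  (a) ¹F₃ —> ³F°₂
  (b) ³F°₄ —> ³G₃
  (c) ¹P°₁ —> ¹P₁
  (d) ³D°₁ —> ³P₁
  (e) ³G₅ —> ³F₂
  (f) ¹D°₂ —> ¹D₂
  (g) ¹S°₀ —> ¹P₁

(a) forbidden (ΔS fails)
(b) allowed
(c) allowed
(d) allowed
(e) forbidden (parity, ΔJ fail)
(f) allowed
(g) allowed
Total allowed: 5 of 7.

5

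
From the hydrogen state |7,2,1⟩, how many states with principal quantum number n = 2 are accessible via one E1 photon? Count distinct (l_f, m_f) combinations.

2

E1 requires Δl = ±1, so l_f ∈ {1, 3}; with 0 ≤ l_f ≤ n_f−1 = 1, the allowed l_f values are {1}.
For l_f = 1: m_f ∈ {m_i−1, m_i, m_i+1} ∩ [−1, 1] = {0, 1} → 2 states.
Total: 2.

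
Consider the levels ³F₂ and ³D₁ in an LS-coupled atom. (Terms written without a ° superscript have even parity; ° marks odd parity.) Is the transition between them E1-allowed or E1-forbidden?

forbidden

Initial level: S=1, L=3, J=2, parity even. Final level: S=1, L=2, J=1, parity even.
Parity must change: even → even — ✗.
ΔS = 0: S: 1 → 1 — ✓.
ΔL = 0, ±1 (not L=0↔0): L: 3 → 2, ΔL = -1 — ✓.
ΔJ = 0, ±1 (not J=0↔0): J: 2 → 1, ΔJ = -1 — ✓.
Rule(s) violated: parity.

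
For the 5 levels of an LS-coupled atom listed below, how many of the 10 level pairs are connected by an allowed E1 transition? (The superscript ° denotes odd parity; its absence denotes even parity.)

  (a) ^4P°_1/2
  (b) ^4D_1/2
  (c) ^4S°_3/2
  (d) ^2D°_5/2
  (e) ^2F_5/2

2

(a)–(b): allowed.
(a)–(c): forbidden (parity).
(a)–(d): forbidden (parity, ΔS, ΔJ).
(a)–(e): forbidden (ΔS, ΔL, ΔJ).
(b)–(c): forbidden (ΔL).
(b)–(d): forbidden (ΔS, ΔJ).
(b)–(e): forbidden (parity, ΔS, ΔJ).
(c)–(d): forbidden (parity, ΔS, ΔL).
(c)–(e): forbidden (ΔS, ΔL).
(d)–(e): allowed.
Allowed pairs: 2 of 10.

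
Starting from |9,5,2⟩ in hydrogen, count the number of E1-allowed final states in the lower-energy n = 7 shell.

E1 requires Δl = ±1, so l_f ∈ {4, 6}; with 0 ≤ l_f ≤ n_f−1 = 6, the allowed l_f values are {4, 6}.
For l_f = 4: m_f ∈ {m_i−1, m_i, m_i+1} ∩ [−4, 4] = {1, 2, 3} → 3 states.
For l_f = 6: m_f ∈ {m_i−1, m_i, m_i+1} ∩ [−6, 6] = {1, 2, 3} → 3 states.
Total: 6.

6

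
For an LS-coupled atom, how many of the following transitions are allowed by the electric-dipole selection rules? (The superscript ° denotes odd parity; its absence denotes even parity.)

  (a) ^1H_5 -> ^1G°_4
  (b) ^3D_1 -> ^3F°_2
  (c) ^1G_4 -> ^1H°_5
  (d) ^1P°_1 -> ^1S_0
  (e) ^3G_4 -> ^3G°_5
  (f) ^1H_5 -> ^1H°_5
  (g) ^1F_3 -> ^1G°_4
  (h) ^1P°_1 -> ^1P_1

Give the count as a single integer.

8

(a) allowed
(b) allowed
(c) allowed
(d) allowed
(e) allowed
(f) allowed
(g) allowed
(h) allowed
Total allowed: 8 of 8.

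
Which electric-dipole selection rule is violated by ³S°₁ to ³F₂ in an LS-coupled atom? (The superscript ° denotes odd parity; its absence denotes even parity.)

the ΔL = 0, ±1 rule

Initial level: S=1, L=0, J=1, parity odd. Final level: S=1, L=3, J=2, parity even.
Parity must change: odd → even — ✓.
ΔL = 0, ±1 (not L=0↔0): L: 0 → 3, ΔL = +3 — ✗.
ΔJ = 0, ±1 (not J=0↔0): J: 1 → 2, ΔJ = +1 — ✓.
ΔS = 0: S: 1 → 1 — ✓.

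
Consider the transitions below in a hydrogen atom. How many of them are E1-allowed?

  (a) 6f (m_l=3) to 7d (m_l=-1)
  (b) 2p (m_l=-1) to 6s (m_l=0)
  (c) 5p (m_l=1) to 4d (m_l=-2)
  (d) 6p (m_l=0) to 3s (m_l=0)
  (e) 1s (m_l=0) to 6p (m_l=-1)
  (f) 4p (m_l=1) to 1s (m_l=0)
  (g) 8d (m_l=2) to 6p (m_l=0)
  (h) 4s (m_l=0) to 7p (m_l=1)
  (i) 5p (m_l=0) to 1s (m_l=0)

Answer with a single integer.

(a) forbidden — Δm_l = -4 (E1 requires Δm_l = 0, ±1)
(b) allowed
(c) forbidden — Δm_l = -3 (E1 requires Δm_l = 0, ±1)
(d) allowed
(e) allowed
(f) allowed
(g) forbidden — Δm_l = -2 (E1 requires Δm_l = 0, ±1)
(h) allowed
(i) allowed
Total allowed: 6 of 9.

6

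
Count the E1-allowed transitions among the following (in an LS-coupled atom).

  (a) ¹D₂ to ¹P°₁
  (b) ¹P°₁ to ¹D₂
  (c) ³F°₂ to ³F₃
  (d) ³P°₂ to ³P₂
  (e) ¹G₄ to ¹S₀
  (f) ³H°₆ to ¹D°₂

(a) allowed
(b) allowed
(c) allowed
(d) allowed
(e) forbidden (parity, ΔL, ΔJ fail)
(f) forbidden (parity, ΔS, ΔL, ΔJ fail)
Total allowed: 4 of 6.

4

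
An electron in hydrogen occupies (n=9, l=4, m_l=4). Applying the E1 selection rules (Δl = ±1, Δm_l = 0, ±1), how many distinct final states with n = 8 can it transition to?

E1 requires Δl = ±1, so l_f ∈ {3, 5}; with 0 ≤ l_f ≤ n_f−1 = 7, the allowed l_f values are {3, 5}.
For l_f = 3: m_f ∈ {m_i−1, m_i, m_i+1} ∩ [−3, 3] = {3} → 1 state.
For l_f = 5: m_f ∈ {m_i−1, m_i, m_i+1} ∩ [−5, 5] = {3, 4, 5} → 3 states.
Total: 4.

4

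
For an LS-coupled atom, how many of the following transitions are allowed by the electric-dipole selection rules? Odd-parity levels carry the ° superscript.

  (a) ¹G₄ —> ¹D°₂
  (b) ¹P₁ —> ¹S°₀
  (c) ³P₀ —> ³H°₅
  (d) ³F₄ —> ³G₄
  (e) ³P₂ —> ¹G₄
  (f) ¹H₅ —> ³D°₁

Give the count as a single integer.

1

(a) forbidden (ΔL, ΔJ fail)
(b) allowed
(c) forbidden (ΔL, ΔJ fail)
(d) forbidden (parity fails)
(e) forbidden (parity, ΔS, ΔL, ΔJ fail)
(f) forbidden (ΔS, ΔL, ΔJ fail)
Total allowed: 1 of 6.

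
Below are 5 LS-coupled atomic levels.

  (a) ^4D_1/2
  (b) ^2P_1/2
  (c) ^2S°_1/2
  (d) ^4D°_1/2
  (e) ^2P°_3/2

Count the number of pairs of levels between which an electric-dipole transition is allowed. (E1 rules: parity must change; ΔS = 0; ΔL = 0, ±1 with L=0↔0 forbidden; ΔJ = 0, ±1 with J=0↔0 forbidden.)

(a)–(b): forbidden (parity, ΔS).
(a)–(c): forbidden (ΔS, ΔL).
(a)–(d): allowed.
(a)–(e): forbidden (ΔS).
(b)–(c): allowed.
(b)–(d): forbidden (ΔS).
(b)–(e): allowed.
(c)–(d): forbidden (parity, ΔS, ΔL).
(c)–(e): forbidden (parity).
(d)–(e): forbidden (parity, ΔS).
Allowed pairs: 3 of 10.

3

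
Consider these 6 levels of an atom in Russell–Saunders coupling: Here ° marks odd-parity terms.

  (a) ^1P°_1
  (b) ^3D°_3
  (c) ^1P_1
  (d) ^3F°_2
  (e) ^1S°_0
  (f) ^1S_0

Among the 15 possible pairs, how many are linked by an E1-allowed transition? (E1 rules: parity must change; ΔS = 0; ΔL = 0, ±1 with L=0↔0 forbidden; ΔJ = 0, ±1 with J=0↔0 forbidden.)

3

(a)–(b): forbidden (parity, ΔS, ΔJ).
(a)–(c): allowed.
(a)–(d): forbidden (parity, ΔS, ΔL).
(a)–(e): forbidden (parity).
(a)–(f): allowed.
(b)–(c): forbidden (ΔS, ΔJ).
(b)–(d): forbidden (parity).
(b)–(e): forbidden (parity, ΔS, ΔL, ΔJ).
(b)–(f): forbidden (ΔS, ΔL, ΔJ).
(c)–(d): forbidden (ΔS, ΔL).
(c)–(e): allowed.
(c)–(f): forbidden (parity).
(d)–(e): forbidden (parity, ΔS, ΔL, ΔJ).
(d)–(f): forbidden (ΔS, ΔL, ΔJ).
(e)–(f): forbidden (ΔL, ΔJ).
Allowed pairs: 3 of 15.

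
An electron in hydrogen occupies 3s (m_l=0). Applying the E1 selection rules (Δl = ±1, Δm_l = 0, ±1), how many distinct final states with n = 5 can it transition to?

E1 requires Δl = ±1, so l_f ∈ {-1, 1}; with 0 ≤ l_f ≤ n_f−1 = 4, the allowed l_f values are {1}.
For l_f = 1: m_f ∈ {m_i−1, m_i, m_i+1} ∩ [−1, 1] = {-1, 0, 1} → 3 states.
Total: 3.

3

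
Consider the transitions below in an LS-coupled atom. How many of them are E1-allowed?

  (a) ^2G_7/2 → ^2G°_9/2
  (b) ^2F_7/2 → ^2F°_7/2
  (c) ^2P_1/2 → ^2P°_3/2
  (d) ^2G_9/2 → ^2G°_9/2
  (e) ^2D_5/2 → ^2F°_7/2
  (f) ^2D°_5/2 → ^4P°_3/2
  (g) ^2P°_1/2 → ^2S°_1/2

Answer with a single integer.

5

(a) allowed
(b) allowed
(c) allowed
(d) allowed
(e) allowed
(f) forbidden (parity, ΔS fail)
(g) forbidden (parity fails)
Total allowed: 5 of 7.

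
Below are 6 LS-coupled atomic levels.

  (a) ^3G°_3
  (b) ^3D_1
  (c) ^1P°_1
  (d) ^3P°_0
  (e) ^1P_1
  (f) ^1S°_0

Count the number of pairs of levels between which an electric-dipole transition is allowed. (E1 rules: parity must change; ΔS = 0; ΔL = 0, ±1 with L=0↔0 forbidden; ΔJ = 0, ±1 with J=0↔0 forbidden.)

(a)–(b): forbidden (ΔL, ΔJ).
(a)–(c): forbidden (parity, ΔS, ΔL, ΔJ).
(a)–(d): forbidden (parity, ΔL, ΔJ).
(a)–(e): forbidden (ΔS, ΔL, ΔJ).
(a)–(f): forbidden (parity, ΔS, ΔL, ΔJ).
(b)–(c): forbidden (ΔS).
(b)–(d): allowed.
(b)–(e): forbidden (parity, ΔS).
(b)–(f): forbidden (ΔS, ΔL).
(c)–(d): forbidden (parity, ΔS).
(c)–(e): allowed.
(c)–(f): forbidden (parity).
(d)–(e): forbidden (ΔS).
(d)–(f): forbidden (parity, ΔS, ΔJ).
(e)–(f): allowed.
Allowed pairs: 3 of 15.

3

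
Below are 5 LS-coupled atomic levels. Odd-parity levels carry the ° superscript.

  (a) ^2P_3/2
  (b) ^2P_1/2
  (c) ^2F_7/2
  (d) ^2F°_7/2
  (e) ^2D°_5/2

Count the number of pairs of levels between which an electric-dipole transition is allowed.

3

(a)–(b): forbidden (parity).
(a)–(c): forbidden (parity, ΔL, ΔJ).
(a)–(d): forbidden (ΔL, ΔJ).
(a)–(e): allowed.
(b)–(c): forbidden (parity, ΔL, ΔJ).
(b)–(d): forbidden (ΔL, ΔJ).
(b)–(e): forbidden (ΔJ).
(c)–(d): allowed.
(c)–(e): allowed.
(d)–(e): forbidden (parity).
Allowed pairs: 3 of 10.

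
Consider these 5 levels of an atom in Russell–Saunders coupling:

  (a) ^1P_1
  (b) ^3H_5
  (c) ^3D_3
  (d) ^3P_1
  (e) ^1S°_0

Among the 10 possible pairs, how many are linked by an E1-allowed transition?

1

(a)–(b): forbidden (parity, ΔS, ΔL, ΔJ).
(a)–(c): forbidden (parity, ΔS, ΔJ).
(a)–(d): forbidden (parity, ΔS).
(a)–(e): allowed.
(b)–(c): forbidden (parity, ΔL, ΔJ).
(b)–(d): forbidden (parity, ΔL, ΔJ).
(b)–(e): forbidden (ΔS, ΔL, ΔJ).
(c)–(d): forbidden (parity, ΔJ).
(c)–(e): forbidden (ΔS, ΔL, ΔJ).
(d)–(e): forbidden (ΔS).
Allowed pairs: 1 of 10.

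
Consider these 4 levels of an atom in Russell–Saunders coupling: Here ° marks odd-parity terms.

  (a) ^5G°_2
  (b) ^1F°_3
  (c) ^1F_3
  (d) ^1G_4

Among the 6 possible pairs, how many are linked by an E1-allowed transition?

2

(a)–(b): forbidden (parity, ΔS).
(a)–(c): forbidden (ΔS).
(a)–(d): forbidden (ΔS, ΔJ).
(b)–(c): allowed.
(b)–(d): allowed.
(c)–(d): forbidden (parity).
Allowed pairs: 2 of 6.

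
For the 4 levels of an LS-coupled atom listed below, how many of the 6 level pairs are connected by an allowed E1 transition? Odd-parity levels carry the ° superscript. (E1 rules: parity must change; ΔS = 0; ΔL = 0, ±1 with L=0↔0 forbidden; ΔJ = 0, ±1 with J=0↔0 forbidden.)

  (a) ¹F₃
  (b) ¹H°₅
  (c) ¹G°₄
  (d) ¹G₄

(a)–(b): forbidden (ΔL, ΔJ).
(a)–(c): allowed.
(a)–(d): forbidden (parity).
(b)–(c): forbidden (parity).
(b)–(d): allowed.
(c)–(d): allowed.
Allowed pairs: 3 of 6.

3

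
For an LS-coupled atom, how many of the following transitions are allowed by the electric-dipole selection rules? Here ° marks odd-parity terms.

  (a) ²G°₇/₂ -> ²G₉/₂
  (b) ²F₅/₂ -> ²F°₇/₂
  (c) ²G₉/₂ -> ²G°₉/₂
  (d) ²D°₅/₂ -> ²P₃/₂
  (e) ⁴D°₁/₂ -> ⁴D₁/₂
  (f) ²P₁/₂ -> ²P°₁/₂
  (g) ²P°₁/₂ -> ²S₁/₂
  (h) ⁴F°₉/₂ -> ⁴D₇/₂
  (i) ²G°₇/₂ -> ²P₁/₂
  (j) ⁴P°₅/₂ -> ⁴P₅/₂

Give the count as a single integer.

(a) allowed
(b) allowed
(c) allowed
(d) allowed
(e) allowed
(f) allowed
(g) allowed
(h) allowed
(i) forbidden (ΔL, ΔJ fail)
(j) allowed
Total allowed: 9 of 10.

9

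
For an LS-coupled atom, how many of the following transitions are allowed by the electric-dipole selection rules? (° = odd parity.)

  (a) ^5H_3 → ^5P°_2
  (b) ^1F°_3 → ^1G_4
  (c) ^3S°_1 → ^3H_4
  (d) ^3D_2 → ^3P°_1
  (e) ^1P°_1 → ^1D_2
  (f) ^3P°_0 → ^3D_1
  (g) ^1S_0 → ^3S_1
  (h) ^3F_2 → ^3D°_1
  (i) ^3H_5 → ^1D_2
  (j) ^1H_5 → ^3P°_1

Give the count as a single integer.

(a) forbidden (ΔL fails)
(b) allowed
(c) forbidden (ΔL, ΔJ fail)
(d) allowed
(e) allowed
(f) allowed
(g) forbidden (parity, ΔS, ΔL fail)
(h) allowed
(i) forbidden (parity, ΔS, ΔL, ΔJ fail)
(j) forbidden (ΔS, ΔL, ΔJ fail)
Total allowed: 5 of 10.

5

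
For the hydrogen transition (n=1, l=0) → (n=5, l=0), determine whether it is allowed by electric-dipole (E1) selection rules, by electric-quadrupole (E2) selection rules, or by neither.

Δl = 0 − 0 = +0; l_i + l_f = 0.
E1 (Δl = ±1): not satisfied.
E2 (Δl = 0,±2, l_i+l_f ≥ 2): not satisfied.

neither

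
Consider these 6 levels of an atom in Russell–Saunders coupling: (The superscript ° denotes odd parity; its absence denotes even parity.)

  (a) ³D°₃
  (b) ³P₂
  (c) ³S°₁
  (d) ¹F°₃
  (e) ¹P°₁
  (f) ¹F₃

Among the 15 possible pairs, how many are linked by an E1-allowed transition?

3

(a)–(b): allowed.
(a)–(c): forbidden (parity, ΔL, ΔJ).
(a)–(d): forbidden (parity, ΔS).
(a)–(e): forbidden (parity, ΔS, ΔJ).
(a)–(f): forbidden (ΔS).
(b)–(c): allowed.
(b)–(d): forbidden (ΔS, ΔL).
(b)–(e): forbidden (ΔS).
(b)–(f): forbidden (parity, ΔS, ΔL).
(c)–(d): forbidden (parity, ΔS, ΔL, ΔJ).
(c)–(e): forbidden (parity, ΔS).
(c)–(f): forbidden (ΔS, ΔL, ΔJ).
(d)–(e): forbidden (parity, ΔL, ΔJ).
(d)–(f): allowed.
(e)–(f): forbidden (ΔL, ΔJ).
Allowed pairs: 3 of 15.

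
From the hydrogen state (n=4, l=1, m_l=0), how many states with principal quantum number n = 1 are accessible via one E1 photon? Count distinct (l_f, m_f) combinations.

E1 requires Δl = ±1, so l_f ∈ {0, 2}; with 0 ≤ l_f ≤ n_f−1 = 0, the allowed l_f values are {0}.
For l_f = 0: m_f ∈ {m_i−1, m_i, m_i+1} ∩ [−0, 0] = {0} → 1 state.
Total: 1.

1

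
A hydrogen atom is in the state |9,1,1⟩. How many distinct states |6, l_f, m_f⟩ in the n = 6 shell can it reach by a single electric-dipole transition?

4

E1 requires Δl = ±1, so l_f ∈ {0, 2}; with 0 ≤ l_f ≤ n_f−1 = 5, the allowed l_f values are {0, 2}.
For l_f = 0: m_f ∈ {m_i−1, m_i, m_i+1} ∩ [−0, 0] = {0} → 1 state.
For l_f = 2: m_f ∈ {m_i−1, m_i, m_i+1} ∩ [−2, 2] = {0, 1, 2} → 3 states.
Total: 4.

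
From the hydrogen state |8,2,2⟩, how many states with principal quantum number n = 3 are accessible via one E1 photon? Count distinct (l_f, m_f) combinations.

1

E1 requires Δl = ±1, so l_f ∈ {1, 3}; with 0 ≤ l_f ≤ n_f−1 = 2, the allowed l_f values are {1}.
For l_f = 1: m_f ∈ {m_i−1, m_i, m_i+1} ∩ [−1, 1] = {1} → 1 state.
Total: 1.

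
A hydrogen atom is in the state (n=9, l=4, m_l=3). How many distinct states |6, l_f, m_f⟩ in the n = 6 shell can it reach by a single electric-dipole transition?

E1 requires Δl = ±1, so l_f ∈ {3, 5}; with 0 ≤ l_f ≤ n_f−1 = 5, the allowed l_f values are {3, 5}.
For l_f = 3: m_f ∈ {m_i−1, m_i, m_i+1} ∩ [−3, 3] = {2, 3} → 2 states.
For l_f = 5: m_f ∈ {m_i−1, m_i, m_i+1} ∩ [−5, 5] = {2, 3, 4} → 3 states.
Total: 5.

5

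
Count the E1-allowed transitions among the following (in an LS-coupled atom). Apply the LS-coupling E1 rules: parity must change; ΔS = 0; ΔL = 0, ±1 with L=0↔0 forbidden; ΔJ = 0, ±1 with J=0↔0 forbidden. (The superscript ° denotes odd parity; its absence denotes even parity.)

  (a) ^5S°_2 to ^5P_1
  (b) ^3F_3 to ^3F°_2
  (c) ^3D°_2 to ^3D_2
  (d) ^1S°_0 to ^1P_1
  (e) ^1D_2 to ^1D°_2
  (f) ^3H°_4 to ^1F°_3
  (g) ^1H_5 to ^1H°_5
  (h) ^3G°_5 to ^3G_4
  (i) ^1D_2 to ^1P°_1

8

(a) allowed
(b) allowed
(c) allowed
(d) allowed
(e) allowed
(f) forbidden (parity, ΔS, ΔL fail)
(g) allowed
(h) allowed
(i) allowed
Total allowed: 8 of 9.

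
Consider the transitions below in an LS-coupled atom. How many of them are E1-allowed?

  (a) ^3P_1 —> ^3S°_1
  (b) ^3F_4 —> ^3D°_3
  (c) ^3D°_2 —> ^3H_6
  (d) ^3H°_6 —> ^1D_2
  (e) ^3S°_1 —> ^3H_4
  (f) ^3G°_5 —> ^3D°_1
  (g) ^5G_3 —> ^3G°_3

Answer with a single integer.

2

(a) allowed
(b) allowed
(c) forbidden (ΔL, ΔJ fail)
(d) forbidden (ΔS, ΔL, ΔJ fail)
(e) forbidden (ΔL, ΔJ fail)
(f) forbidden (parity, ΔL, ΔJ fail)
(g) forbidden (ΔS fails)
Total allowed: 2 of 7.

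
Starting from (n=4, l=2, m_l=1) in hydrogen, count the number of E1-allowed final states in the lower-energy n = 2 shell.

2

E1 requires Δl = ±1, so l_f ∈ {1, 3}; with 0 ≤ l_f ≤ n_f−1 = 1, the allowed l_f values are {1}.
For l_f = 1: m_f ∈ {m_i−1, m_i, m_i+1} ∩ [−1, 1] = {0, 1} → 2 states.
Total: 2.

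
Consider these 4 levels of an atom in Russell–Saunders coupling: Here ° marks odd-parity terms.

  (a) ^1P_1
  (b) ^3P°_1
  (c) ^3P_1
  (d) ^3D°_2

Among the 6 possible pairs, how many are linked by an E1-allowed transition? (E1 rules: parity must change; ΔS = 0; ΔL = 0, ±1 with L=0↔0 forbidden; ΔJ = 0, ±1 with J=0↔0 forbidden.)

(a)–(b): forbidden (ΔS).
(a)–(c): forbidden (parity, ΔS).
(a)–(d): forbidden (ΔS).
(b)–(c): allowed.
(b)–(d): forbidden (parity).
(c)–(d): allowed.
Allowed pairs: 2 of 6.

2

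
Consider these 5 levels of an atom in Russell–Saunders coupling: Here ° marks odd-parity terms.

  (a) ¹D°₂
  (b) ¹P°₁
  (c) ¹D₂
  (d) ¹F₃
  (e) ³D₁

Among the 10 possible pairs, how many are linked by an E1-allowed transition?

(a)–(b): forbidden (parity).
(a)–(c): allowed.
(a)–(d): allowed.
(a)–(e): forbidden (ΔS).
(b)–(c): allowed.
(b)–(d): forbidden (ΔL, ΔJ).
(b)–(e): forbidden (ΔS).
(c)–(d): forbidden (parity).
(c)–(e): forbidden (parity, ΔS).
(d)–(e): forbidden (parity, ΔS, ΔJ).
Allowed pairs: 3 of 10.

3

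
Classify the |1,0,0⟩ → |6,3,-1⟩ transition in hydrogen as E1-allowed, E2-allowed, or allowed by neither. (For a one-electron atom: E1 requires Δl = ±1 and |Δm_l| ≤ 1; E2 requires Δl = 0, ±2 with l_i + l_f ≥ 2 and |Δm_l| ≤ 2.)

neither

Δl = 3 − 0 = +3; l_i + l_f = 3.
Δm_l = -1.
E1 (Δl = ±1, |Δm_l| ≤ 1): not satisfied.
E2 (Δl = 0,±2, l_i+l_f ≥ 2, |Δm_l| ≤ 2): not satisfied.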